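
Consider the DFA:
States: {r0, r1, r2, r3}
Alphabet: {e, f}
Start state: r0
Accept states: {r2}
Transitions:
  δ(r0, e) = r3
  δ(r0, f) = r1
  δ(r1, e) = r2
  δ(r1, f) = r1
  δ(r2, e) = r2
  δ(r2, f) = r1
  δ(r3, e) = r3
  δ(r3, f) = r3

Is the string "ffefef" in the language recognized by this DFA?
Processing string "ffefef":
  r0 --f--> r1
  r1 --f--> r1
  r1 --e--> r2
  r2 --f--> r1
  r1 --e--> r2
  r2 --f--> r1
Final state: r1
Accept states: {r2}
No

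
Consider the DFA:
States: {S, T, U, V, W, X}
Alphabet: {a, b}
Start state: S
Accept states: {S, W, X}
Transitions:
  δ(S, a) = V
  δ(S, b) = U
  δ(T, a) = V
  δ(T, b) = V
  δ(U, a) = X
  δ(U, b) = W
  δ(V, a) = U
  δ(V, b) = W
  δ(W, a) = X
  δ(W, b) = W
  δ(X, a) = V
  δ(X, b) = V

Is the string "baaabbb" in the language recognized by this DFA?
Processing string "baaabbb":
  S --b--> U
  U --a--> X
  X --a--> V
  V --a--> U
  U --b--> W
  W --b--> W
  W --b--> W
Final state: W
Accept states: {S, W, X}
Yes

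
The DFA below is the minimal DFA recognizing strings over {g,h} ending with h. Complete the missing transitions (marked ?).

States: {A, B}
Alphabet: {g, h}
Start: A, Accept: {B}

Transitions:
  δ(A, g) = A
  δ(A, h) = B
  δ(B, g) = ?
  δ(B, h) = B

From the language and accept set, identify what each state tracks — A: last symbol not h; B: last symbol is h.
Each missing δ(q, a) is the state matching the new tracked value after reading a.
δ(B, g) = A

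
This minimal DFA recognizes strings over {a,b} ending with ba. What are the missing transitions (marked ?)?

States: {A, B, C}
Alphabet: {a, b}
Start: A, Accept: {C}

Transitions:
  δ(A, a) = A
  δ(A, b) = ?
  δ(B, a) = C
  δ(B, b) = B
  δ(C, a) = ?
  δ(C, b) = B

From the language and accept set, identify what each state tracks — A: no suffix match; B: one trailing b; C: suffix is ba.
Each missing δ(q, a) is the state matching the new tracked value after reading a.
δ(A, b) = B; δ(C, a) = A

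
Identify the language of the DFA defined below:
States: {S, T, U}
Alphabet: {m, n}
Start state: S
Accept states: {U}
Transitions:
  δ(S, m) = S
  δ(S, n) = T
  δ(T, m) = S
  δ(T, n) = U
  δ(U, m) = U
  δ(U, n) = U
Testing a few strings:
  'nmmm' → reject
  'nm' → reject
  'nnn' → accept
  'n' → reject
State roles: S=no progress toward nn; T=one trailing n; U=substring nn seen
All strings over {m,n} containing the substring nn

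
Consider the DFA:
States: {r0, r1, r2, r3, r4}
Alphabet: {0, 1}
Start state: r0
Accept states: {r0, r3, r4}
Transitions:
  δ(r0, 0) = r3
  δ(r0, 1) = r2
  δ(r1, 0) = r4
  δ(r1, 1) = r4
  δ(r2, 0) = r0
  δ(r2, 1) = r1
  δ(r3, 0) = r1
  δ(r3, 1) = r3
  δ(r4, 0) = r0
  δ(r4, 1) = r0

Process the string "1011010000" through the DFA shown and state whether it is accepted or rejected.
Processing string "1011010000":
  r0 --1--> r2
  r2 --0--> r0
  r0 --1--> r2
  r2 --1--> r1
  r1 --0--> r4
  r4 --1--> r0
  r0 --0--> r3
  r3 --0--> r1
  r1 --0--> r4
  r4 --0--> r0
Final state: r0
Accept states: {r0, r3, r4}
Yes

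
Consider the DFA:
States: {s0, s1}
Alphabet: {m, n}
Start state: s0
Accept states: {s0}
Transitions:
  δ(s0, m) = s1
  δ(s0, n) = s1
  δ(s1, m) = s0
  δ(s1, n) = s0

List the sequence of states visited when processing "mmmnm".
read 'm': s0 → s1
  read 'm': s1 → s0
  read 'm': s0 → s1
  read 'n': s1 → s0
  read 'm': s0 → s1
s0 -> s1 -> s0 -> s1 -> s0 -> s1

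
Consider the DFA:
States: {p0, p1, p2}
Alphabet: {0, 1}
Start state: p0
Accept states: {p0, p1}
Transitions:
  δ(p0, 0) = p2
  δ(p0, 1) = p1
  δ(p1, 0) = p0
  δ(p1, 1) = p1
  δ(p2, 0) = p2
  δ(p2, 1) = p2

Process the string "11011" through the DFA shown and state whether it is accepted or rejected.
Processing string "11011":
  p0 --1--> p1
  p1 --1--> p1
  p1 --0--> p0
  p0 --1--> p1
  p1 --1--> p1
Final state: p1
Accept states: {p0, p1}
Yes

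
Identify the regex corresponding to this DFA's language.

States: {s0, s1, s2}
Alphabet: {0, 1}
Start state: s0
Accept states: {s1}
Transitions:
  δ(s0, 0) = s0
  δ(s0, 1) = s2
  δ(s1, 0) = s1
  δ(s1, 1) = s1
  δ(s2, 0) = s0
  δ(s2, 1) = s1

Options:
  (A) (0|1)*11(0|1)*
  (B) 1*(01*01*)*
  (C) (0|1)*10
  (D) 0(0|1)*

Check each option against the DFA on short strings; one disagreement eliminates an option:
  (A) (0|1)*11(0|1)*: agrees with the DFA on every string of length ≤ 6
  (B) 1*(01*01*)*: on ε the DFA stays in s0 and rejects (s0 ∉ Accept), but the regex matches it → eliminate
  (C) (0|1)*10: on '10' the DFA goes s0 → s2 → s0 and rejects (s0 ∉ Accept), but the regex matches it → eliminate
  (D) 0(0|1)*: on '0' the DFA goes s0 → s0 and rejects (s0 ∉ Accept), but the regex matches it → eliminate
Only (A) is consistent with the DFA.
(A) (0|1)*11(0|1)*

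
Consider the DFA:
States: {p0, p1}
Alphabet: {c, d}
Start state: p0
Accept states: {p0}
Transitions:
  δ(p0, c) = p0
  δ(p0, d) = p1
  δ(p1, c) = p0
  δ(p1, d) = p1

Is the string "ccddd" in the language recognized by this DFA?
Processing string "ccddd":
  p0 --c--> p0
  p0 --c--> p0
  p0 --d--> p1
  p1 --d--> p1
  p1 --d--> p1
Final state: p1
Accept states: {p0}
No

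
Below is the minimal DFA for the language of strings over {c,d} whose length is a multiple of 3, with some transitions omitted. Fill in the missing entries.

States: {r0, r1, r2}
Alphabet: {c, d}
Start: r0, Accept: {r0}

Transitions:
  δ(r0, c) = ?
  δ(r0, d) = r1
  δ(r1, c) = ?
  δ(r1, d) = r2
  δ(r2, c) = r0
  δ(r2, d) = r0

From the language and accept set, identify what each state tracks — r0: length ≡ 0 (mod 3); r1: length ≡ 1 (mod 3); r2: length ≡ 2 (mod 3).
Each missing δ(q, a) is the state matching the new tracked value after reading a.
δ(r0, c) = r1; δ(r1, c) = r2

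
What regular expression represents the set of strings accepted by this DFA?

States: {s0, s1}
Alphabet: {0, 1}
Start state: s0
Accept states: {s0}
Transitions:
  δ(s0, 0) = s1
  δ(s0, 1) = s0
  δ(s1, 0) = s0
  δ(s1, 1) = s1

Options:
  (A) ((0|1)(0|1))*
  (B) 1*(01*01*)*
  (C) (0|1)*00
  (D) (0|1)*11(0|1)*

Check each option against the DFA on short strings; one disagreement eliminates an option:
  (A) ((0|1)(0|1))*: on '1' the DFA goes s0 → s0 and accepts (s0 ∈ Accept), but the regex does not match it → eliminate
  (B) 1*(01*01*)*: agrees with the DFA on every string of length ≤ 6
  (C) (0|1)*00: on ε the DFA stays in s0 and accepts (s0 ∈ Accept), but the regex does not match it → eliminate
  (D) (0|1)*11(0|1)*: on ε the DFA stays in s0 and accepts (s0 ∈ Accept), but the regex does not match it → eliminate
Only (B) is consistent with the DFA.
(B) 1*(01*01*)*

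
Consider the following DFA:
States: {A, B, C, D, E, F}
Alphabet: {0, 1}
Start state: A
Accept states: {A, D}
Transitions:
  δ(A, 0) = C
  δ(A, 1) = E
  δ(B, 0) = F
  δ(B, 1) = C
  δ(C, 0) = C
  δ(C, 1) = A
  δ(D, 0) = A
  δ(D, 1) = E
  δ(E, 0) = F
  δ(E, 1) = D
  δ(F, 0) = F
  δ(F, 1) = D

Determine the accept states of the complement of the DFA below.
Complement accept states = All states \ Original accept states
= {A, B, C, D, E, F} \ {A, D}
{B, C, E, F}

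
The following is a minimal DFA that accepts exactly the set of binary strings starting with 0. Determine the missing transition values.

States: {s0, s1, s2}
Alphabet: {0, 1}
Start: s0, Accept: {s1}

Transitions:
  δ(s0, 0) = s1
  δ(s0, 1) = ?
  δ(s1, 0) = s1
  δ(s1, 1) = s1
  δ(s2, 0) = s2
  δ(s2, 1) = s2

From the language and accept set, identify what each state tracks — s0: no input read; s1: started with 0; s2: started with 1 (dead).
Each missing δ(q, a) is the state matching the new tracked value after reading a.
δ(s0, 1) = s2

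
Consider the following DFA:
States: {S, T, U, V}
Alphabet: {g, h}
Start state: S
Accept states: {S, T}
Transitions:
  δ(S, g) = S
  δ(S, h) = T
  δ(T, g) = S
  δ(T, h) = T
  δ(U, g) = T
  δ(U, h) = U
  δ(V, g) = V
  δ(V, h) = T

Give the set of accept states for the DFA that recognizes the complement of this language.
Complement accept states = All states \ Original accept states
= {S, T, U, V} \ {S, T}
{U, V}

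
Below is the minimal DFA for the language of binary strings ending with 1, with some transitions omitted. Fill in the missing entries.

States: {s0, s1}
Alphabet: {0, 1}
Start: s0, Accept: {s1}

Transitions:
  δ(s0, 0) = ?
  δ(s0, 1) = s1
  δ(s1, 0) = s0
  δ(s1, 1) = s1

From the language and accept set, identify what each state tracks — s0: last symbol not 1; s1: last symbol is 1.
Each missing δ(q, a) is the state matching the new tracked value after reading a.
δ(s0, 0) = s0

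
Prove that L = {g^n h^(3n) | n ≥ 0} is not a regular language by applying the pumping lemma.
Assume L is regular with pumping length p. Idea: pumping the g-block breaks the 1:3 ratio.
Choose s = g^p h^(3p) (length 4p ≥ p). By the pumping lemma, s = xyz with |xy| ≤ p, |y| > 0, so y = g^k with k ≥ 1. Then xy²z = g^(p+k) h^(3p). For this to be in L we would need 3p = 3(p+k), i.e. 3k = 0, contradicting k ≥ 1. So xy²z ∉ L.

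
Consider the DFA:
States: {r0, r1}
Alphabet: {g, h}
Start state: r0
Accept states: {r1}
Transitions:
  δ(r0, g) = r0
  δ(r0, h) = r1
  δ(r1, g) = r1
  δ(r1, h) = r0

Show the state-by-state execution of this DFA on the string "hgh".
read 'h': r0 → r1
  read 'g': r1 → r1
  read 'h': r1 → r0
r0 -> r1 -> r1 -> r0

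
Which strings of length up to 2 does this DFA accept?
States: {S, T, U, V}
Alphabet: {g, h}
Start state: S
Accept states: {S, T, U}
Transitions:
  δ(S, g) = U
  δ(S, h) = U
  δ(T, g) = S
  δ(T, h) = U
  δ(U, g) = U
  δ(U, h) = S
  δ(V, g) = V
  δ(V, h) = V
ε, g, h, gg, gh, hg, hh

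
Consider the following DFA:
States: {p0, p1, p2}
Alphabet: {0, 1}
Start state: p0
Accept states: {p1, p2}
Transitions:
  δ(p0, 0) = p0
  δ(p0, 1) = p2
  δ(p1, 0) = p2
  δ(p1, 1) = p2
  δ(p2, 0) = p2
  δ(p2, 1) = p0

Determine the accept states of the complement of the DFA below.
Complement accept states = All states \ Original accept states
= {p0, p1, p2} \ {p1, p2}
{p0}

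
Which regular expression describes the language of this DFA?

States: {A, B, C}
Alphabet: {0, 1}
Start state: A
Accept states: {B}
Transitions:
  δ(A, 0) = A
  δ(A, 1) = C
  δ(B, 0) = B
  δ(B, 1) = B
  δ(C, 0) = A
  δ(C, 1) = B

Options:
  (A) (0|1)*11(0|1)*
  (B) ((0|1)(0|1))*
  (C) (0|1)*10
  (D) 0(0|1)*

Check each option against the DFA on short strings; one disagreement eliminates an option:
  (A) (0|1)*11(0|1)*: agrees with the DFA on every string of length ≤ 6
  (B) ((0|1)(0|1))*: on ε the DFA stays in A and rejects (A ∉ Accept), but the regex matches it → eliminate
  (C) (0|1)*10: on '10' the DFA goes A → C → A and rejects (A ∉ Accept), but the regex matches it → eliminate
  (D) 0(0|1)*: on '0' the DFA goes A → A and rejects (A ∉ Accept), but the regex matches it → eliminate
Only (A) is consistent with the DFA.
(A) (0|1)*11(0|1)*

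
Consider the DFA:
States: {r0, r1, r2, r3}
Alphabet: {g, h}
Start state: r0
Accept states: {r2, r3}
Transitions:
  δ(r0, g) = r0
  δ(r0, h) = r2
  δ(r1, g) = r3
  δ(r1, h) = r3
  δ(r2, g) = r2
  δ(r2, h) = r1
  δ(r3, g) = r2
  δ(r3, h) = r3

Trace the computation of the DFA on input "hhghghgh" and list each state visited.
read 'h': r0 → r2
  read 'h': r2 → r1
  read 'g': r1 → r3
  read 'h': r3 → r3
  read 'g': r3 → r2
  read 'h': r2 → r1
  read 'g': r1 → r3
  read 'h': r3 → r3
r0 -> r2 -> r1 -> r3 -> r3 -> r2 -> r1 -> r3 -> r3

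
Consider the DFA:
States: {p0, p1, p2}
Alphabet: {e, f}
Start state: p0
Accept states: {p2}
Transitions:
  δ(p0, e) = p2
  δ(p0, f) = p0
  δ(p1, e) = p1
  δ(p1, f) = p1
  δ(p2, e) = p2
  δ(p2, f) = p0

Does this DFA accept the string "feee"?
Processing string "feee":
  p0 --f--> p0
  p0 --e--> p2
  p2 --e--> p2
  p2 --e--> p2
Final state: p2
Accept states: {p2}
Yes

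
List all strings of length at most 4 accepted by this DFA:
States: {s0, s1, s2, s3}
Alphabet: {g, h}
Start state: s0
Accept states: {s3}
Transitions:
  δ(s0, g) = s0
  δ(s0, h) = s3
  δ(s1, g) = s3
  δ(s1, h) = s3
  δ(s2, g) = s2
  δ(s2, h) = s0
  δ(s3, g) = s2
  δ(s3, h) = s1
h, gh, ggh, hhg, hhh, gggh, ghhg, ghhh, hghh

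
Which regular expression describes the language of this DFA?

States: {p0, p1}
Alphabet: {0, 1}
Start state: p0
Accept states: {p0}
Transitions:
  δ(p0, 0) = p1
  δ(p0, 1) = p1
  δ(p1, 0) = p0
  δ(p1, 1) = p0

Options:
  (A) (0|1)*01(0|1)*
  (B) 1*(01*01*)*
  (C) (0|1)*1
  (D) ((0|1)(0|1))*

Check each option against the DFA on short strings; one disagreement eliminates an option:
  (A) (0|1)*01(0|1)*: on ε the DFA stays in p0 and accepts (p0 ∈ Accept), but the regex does not match it → eliminate
  (B) 1*(01*01*)*: on '1' the DFA goes p0 → p1 and rejects (p1 ∉ Accept), but the regex matches it → eliminate
  (C) (0|1)*1: on ε the DFA stays in p0 and accepts (p0 ∈ Accept), but the regex does not match it → eliminate
  (D) ((0|1)(0|1))*: agrees with the DFA on every string of length ≤ 6
Only (D) is consistent with the DFA.
(D) ((0|1)(0|1))*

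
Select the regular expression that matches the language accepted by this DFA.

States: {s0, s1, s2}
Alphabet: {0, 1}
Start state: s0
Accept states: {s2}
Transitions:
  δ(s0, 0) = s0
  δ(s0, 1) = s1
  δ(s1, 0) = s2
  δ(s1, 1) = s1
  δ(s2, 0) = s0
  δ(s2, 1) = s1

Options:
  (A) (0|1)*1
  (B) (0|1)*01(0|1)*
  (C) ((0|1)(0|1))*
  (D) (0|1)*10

Check each option against the DFA on short strings; one disagreement eliminates an option:
  (A) (0|1)*1: on '1' the DFA goes s0 → s1 and rejects (s1 ∉ Accept), but the regex matches it → eliminate
  (B) (0|1)*01(0|1)*: on '01' the DFA goes s0 → s0 → s1 and rejects (s1 ∉ Accept), but the regex matches it → eliminate
  (C) ((0|1)(0|1))*: on ε the DFA stays in s0 and rejects (s0 ∉ Accept), but the regex matches it → eliminate
  (D) (0|1)*10: agrees with the DFA on every string of length ≤ 6
Only (D) is consistent with the DFA.
(D) (0|1)*10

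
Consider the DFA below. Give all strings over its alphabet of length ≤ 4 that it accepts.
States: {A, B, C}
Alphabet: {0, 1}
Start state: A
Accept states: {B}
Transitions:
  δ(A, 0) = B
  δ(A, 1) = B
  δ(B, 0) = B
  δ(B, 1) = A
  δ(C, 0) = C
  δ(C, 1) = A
0, 1, 00, 10, 000, 010, 011, 100, 110, 111, 0000, 0010, 0011, 0100, 0110, 1000, 1010, 1011, 1100, 1110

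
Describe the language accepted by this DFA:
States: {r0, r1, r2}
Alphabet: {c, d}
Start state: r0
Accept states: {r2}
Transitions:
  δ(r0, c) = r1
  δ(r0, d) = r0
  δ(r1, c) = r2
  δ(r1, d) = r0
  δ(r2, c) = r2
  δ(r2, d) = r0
Testing a few strings:
  'ddc' → reject
  'd' → reject
  'ccdd' → reject
  'cd' → reject
State roles: r0=last symbol not c; r1=one trailing c; r2=two trailing c's
All strings over {c,d} ending with cc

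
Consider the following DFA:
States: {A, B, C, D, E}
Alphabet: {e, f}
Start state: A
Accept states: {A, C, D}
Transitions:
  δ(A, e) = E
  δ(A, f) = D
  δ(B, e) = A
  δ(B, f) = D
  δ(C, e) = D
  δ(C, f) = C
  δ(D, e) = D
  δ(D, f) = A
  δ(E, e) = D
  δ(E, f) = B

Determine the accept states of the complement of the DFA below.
Complement accept states = All states \ Original accept states
= {A, B, C, D, E} \ {A, C, D}
{B, E}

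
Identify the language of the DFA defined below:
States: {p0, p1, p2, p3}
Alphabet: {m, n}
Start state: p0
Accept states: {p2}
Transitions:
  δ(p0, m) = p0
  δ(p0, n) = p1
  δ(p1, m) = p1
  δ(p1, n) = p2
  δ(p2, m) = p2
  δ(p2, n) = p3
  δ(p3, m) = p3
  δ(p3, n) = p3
Testing a few strings:
  'mnn' → accept
  'n' → reject
  'nmnn' → reject
  'mm' → reject
State roles: p0=zero n's; p1=one n; p2=two n's; p3=≥ three n's (dead)
All strings over {m,n} containing exactly two n's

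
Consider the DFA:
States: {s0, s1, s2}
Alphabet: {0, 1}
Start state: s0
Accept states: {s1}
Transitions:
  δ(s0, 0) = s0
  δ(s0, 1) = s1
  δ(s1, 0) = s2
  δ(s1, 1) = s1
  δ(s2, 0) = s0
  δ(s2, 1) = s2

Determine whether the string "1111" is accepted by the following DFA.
Processing string "1111":
  s0 --1--> s1
  s1 --1--> s1
  s1 --1--> s1
  s1 --1--> s1
Final state: s1
Accept states: {s1}
Yes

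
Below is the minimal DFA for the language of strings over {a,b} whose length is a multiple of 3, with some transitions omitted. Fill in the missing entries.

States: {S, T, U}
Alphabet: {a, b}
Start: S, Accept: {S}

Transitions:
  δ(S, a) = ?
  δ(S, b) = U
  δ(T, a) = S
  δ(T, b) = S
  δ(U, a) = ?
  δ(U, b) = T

From the language and accept set, identify what each state tracks — S: length ≡ 0 (mod 3); T: length ≡ 2 (mod 3); U: length ≡ 1 (mod 3).
Each missing δ(q, a) is the state matching the new tracked value after reading a.
δ(S, a) = U; δ(U, a) = T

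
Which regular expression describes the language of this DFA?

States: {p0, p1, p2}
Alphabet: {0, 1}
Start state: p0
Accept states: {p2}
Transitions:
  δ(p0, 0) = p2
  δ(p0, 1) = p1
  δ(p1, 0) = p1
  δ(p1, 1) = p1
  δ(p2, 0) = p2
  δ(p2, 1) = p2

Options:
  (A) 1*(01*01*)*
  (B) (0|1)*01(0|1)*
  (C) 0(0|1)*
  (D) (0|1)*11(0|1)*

Check each option against the DFA on short strings; one disagreement eliminates an option:
  (A) 1*(01*01*)*: on ε the DFA stays in p0 and rejects (p0 ∉ Accept), but the regex matches it → eliminate
  (B) (0|1)*01(0|1)*: on '0' the DFA goes p0 → p2 and accepts (p2 ∈ Accept), but the regex does not match it → eliminate
  (C) 0(0|1)*: agrees with the DFA on every string of length ≤ 6
  (D) (0|1)*11(0|1)*: on '0' the DFA goes p0 → p2 and accepts (p2 ∈ Accept), but the regex does not match it → eliminate
Only (C) is consistent with the DFA.
(C) 0(0|1)*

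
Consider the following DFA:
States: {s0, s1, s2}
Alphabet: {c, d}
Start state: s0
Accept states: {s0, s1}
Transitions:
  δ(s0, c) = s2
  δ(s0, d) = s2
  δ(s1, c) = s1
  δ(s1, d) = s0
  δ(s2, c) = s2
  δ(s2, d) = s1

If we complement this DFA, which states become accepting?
Complement accept states = All states \ Original accept states
= {s0, s1, s2} \ {s0, s1}
{s2}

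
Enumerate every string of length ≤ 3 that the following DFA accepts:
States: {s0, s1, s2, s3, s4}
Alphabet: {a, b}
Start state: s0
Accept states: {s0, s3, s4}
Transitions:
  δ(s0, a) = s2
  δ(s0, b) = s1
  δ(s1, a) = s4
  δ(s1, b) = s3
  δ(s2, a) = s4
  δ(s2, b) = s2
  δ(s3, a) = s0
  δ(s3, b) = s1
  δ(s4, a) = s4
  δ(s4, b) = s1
ε, aa, ba, bb, aaa, aba, baa, bba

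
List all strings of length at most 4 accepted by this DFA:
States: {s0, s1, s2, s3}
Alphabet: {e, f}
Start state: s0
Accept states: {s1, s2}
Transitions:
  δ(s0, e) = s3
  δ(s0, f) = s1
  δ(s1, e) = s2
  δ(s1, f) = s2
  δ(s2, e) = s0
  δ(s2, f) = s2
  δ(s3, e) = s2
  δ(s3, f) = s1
f, ee, ef, fe, ff, eef, efe, eff, fef, fff, eeef, eeff, efef, efff, feef, feff, ffef, ffff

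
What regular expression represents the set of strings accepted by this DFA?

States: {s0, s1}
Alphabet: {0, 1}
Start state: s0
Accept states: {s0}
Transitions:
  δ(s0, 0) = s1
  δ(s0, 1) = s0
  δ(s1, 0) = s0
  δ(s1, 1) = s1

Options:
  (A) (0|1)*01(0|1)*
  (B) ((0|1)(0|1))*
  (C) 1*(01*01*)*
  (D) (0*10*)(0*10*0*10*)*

Check each option against the DFA on short strings; one disagreement eliminates an option:
  (A) (0|1)*01(0|1)*: on ε the DFA stays in s0 and accepts (s0 ∈ Accept), but the regex does not match it → eliminate
  (B) ((0|1)(0|1))*: on '1' the DFA goes s0 → s0 and accepts (s0 ∈ Accept), but the regex does not match it → eliminate
  (C) 1*(01*01*)*: agrees with the DFA on every string of length ≤ 6
  (D) (0*10*)(0*10*0*10*)*: on ε the DFA stays in s0 and accepts (s0 ∈ Accept), but the regex does not match it → eliminate
Only (C) is consistent with the DFA.
(C) 1*(01*01*)*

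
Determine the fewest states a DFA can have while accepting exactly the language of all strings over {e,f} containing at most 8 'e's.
By Myhill–Nerode, count the distinguishable equivalence classes: 10 classes — having seen 0, 1, …, 8, or >8 copies of 'e'; counts 0 through 8 are accepting and >8 is dead.
10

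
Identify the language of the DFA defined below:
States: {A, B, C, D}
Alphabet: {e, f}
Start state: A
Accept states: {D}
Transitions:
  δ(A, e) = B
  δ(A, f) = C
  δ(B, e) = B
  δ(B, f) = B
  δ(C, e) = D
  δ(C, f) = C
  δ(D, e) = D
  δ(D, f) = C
Testing a few strings:
  'f' → reject
  'eff' → reject
  'ef' → reject
  'eeef' → reject
State roles: A=no input read; B=started with e (dead); C=started with f, last symbol f; D=started with f, last symbol e
All strings over {e,f} that start with f and end with e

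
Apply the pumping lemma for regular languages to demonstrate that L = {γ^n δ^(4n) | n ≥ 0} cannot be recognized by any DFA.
Assume L is regular with pumping length p. Idea: pumping the γ-block breaks the 1:4 ratio.
Choose s = γ^p δ^(4p) (length 5p ≥ p). By the pumping lemma, s = xyz with |xy| ≤ p, |y| > 0, so y = γ^k with k ≥ 1. Then xy²z = γ^(p+k) δ^(4p). For this to be in L we would need 4p = 4(p+k), i.e. 4k = 0, contradicting k ≥ 1. So xy²z ∉ L.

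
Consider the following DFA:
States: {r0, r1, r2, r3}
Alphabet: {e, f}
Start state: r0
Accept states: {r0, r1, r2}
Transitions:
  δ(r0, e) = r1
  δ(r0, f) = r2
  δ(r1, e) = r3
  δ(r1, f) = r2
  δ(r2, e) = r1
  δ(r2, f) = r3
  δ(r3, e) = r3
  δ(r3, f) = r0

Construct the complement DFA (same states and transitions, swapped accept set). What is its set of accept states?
Complement accept states = All states \ Original accept states
= {r0, r1, r2, r3} \ {r0, r1, r2}
{r3}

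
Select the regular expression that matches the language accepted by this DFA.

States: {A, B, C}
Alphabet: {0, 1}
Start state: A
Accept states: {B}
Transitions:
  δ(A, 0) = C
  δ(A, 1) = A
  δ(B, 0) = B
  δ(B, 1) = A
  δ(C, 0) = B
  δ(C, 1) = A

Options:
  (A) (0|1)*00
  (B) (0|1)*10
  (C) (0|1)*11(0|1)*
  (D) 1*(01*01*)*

Check each option against the DFA on short strings; one disagreement eliminates an option:
  (A) (0|1)*00: agrees with the DFA on every string of length ≤ 6
  (B) (0|1)*10: on '00' the DFA goes A → C → B and accepts (B ∈ Accept), but the regex does not match it → eliminate
  (C) (0|1)*11(0|1)*: on '00' the DFA goes A → C → B and accepts (B ∈ Accept), but the regex does not match it → eliminate
  (D) 1*(01*01*)*: on ε the DFA stays in A and rejects (A ∉ Accept), but the regex matches it → eliminate
Only (A) is consistent with the DFA.
(A) (0|1)*00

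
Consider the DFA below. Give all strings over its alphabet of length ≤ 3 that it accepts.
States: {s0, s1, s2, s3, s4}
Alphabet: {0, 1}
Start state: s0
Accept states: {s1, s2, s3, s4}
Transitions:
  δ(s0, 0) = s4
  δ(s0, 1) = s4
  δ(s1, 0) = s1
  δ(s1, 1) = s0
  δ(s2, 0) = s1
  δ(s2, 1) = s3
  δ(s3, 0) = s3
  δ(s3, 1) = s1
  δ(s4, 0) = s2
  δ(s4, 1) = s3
0, 1, 00, 01, 10, 11, 000, 001, 010, 011, 100, 101, 110, 111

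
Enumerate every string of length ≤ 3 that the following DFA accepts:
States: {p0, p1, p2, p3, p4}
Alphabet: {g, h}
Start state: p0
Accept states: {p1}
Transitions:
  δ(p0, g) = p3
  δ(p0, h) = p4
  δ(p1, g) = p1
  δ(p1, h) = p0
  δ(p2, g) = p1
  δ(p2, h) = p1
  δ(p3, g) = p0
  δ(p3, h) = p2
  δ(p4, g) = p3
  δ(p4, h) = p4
ghg, ghh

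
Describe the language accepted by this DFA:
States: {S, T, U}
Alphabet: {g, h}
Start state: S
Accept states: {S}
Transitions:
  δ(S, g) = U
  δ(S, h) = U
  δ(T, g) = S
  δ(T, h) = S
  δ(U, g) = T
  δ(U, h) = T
Testing a few strings:
  'ggg' → accept
  'hhh' → accept
  'h' → reject
  'gh' → reject
State roles: S=length ≡ 0 (mod 3); T=length ≡ 2 (mod 3); U=length ≡ 1 (mod 3)
All strings over {g,h} whose length is a multiple of 3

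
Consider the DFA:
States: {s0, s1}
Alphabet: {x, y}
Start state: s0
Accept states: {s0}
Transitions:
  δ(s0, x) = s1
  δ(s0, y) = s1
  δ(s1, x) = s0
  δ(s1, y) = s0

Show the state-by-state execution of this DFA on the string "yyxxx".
read 'y': s0 → s1
  read 'y': s1 → s0
  read 'x': s0 → s1
  read 'x': s1 → s0
  read 'x': s0 → s1
s0 -> s1 -> s0 -> s1 -> s0 -> s1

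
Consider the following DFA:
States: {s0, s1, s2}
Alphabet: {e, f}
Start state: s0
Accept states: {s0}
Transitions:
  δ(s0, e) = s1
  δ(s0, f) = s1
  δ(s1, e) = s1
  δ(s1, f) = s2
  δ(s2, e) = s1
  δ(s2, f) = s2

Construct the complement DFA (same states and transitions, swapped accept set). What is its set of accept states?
Complement accept states = All states \ Original accept states
= {s0, s1, s2} \ {s0}
{s1, s2}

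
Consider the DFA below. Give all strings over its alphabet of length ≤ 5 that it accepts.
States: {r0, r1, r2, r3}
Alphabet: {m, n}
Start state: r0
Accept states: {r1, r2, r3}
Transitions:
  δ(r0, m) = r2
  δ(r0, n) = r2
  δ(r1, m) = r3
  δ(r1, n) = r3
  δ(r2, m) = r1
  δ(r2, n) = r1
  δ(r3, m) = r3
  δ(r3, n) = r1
m, n, mm, mn, nm, nn, mmm, mmn, mnm, mnn, nmm, nmn, nnm, nnn, mmmm, mmmn, mmnm, mmnn, mnmm, mnmn, mnnm, mnnn, nmmm, nmmn, nmnm, nmnn, nnmm, nnmn, nnnm, nnnn, mmmmm, mmmmn, mmmnm, mmmnn, mmnmm, mmnmn, mmnnm, mmnnn, mnmmm, mnmmn, mnmnm, mnmnn, mnnmm, mnnmn, mnnnm, mnnnn, nmmmm, nmmmn, nmmnm, nmmnn, nmnmm, nmnmn, nmnnm, nmnnn, nnmmm, nnmmn, nnmnm, nnmnn, nnnmm, nnnmn, nnnnm, nnnnn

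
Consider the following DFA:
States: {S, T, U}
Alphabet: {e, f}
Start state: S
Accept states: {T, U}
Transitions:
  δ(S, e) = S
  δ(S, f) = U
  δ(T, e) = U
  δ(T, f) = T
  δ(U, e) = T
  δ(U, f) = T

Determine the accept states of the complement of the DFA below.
Complement accept states = All states \ Original accept states
= {S, T, U} \ {T, U}
{S}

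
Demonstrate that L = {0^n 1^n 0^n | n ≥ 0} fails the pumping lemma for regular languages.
Assume L is regular with pumping length p. Idea: pumping the first 0-block unbalances it against the other two.
Choose s = 0^p 1^p 0^p ∈ L (|s| = 3p ≥ p). By the pumping lemma, s = xyz with |xy| ≤ p, |y| > 0, so y = 0^k with k ≥ 1, inside the first 0-block. Then xy²z = 0^(p+k) 1^p 0^p. The first block has length p+k ≠ p, so the three block lengths are no longer equal and xy²z ∉ L.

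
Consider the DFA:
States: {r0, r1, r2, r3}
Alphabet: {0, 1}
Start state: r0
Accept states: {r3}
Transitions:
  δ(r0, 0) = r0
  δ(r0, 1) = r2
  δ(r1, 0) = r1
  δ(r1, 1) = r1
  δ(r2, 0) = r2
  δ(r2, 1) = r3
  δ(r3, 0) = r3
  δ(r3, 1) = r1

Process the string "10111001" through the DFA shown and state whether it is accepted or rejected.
Processing string "10111001":
  r0 --1--> r2
  r2 --0--> r2
  r2 --1--> r3
  r3 --1--> r1
  r1 --1--> r1
  r1 --0--> r1
  r1 --0--> r1
  r1 --1--> r1
Final state: r1
Accept states: {r3}
No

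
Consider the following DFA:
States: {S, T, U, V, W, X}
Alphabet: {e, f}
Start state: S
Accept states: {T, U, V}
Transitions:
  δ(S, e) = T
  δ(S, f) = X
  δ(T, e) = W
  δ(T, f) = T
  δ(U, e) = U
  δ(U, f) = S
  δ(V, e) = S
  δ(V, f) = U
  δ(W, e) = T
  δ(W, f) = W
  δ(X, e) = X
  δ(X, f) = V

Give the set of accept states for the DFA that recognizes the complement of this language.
Complement accept states = All states \ Original accept states
= {S, T, U, V, W, X} \ {T, U, V}
{S, W, X}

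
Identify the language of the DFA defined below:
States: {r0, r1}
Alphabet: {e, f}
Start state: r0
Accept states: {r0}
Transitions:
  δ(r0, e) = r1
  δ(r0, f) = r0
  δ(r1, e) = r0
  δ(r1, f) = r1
Testing a few strings:
  'eff' → reject
  'fff' → accept
  'efe' → accept
  'f' → accept
State roles: r0=even number of e's so far; r1=odd number of e's so far
All strings over {e,f} with an even number of e's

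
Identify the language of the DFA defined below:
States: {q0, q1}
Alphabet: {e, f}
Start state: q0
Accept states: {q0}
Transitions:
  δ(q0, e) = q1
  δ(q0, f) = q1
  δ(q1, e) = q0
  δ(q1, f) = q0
Testing a few strings:
  'fef' → reject
  'eef' → reject
  'ff' → accept
  'fe' → accept
State roles: q0=even length so far; q1=odd length so far
All strings over {e,f} of even length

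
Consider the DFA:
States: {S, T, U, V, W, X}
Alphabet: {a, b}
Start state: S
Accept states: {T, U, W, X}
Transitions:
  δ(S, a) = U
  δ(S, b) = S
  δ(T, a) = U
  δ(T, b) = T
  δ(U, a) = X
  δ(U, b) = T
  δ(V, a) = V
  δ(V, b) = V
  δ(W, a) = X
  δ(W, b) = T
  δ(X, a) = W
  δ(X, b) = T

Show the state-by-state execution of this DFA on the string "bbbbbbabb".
read 'b': S → S
  read 'b': S → S
  read 'b': S → S
  read 'b': S → S
  read 'b': S → S
  read 'b': S → S
  read 'a': S → U
  read 'b': U → T
  read 'b': T → T
S -> S -> S -> S -> S -> S -> S -> U -> T -> T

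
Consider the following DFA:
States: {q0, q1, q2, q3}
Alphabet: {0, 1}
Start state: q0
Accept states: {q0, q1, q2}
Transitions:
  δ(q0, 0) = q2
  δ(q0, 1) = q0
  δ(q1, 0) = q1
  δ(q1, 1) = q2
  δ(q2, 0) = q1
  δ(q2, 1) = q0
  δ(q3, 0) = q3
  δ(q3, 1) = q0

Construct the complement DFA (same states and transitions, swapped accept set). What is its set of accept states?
Complement accept states = All states \ Original accept states
= {q0, q1, q2, q3} \ {q0, q1, q2}
{q3}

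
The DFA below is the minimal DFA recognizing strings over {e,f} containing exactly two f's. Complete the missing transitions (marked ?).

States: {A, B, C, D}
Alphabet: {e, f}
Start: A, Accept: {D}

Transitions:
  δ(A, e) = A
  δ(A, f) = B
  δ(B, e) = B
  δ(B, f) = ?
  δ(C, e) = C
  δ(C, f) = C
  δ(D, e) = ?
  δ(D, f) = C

From the language and accept set, identify what each state tracks — A: zero f's; B: one f; C: ≥ three f's (dead); D: two f's.
Each missing δ(q, a) is the state matching the new tracked value after reading a.
δ(B, f) = D; δ(D, e) = D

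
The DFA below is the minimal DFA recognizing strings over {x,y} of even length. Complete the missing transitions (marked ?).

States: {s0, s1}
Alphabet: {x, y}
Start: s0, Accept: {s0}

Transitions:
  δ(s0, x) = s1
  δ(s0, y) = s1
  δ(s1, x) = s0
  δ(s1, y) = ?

From the language and accept set, identify what each state tracks — s0: even length so far; s1: odd length so far.
Each missing δ(q, a) is the state matching the new tracked value after reading a.
δ(s1, y) = s0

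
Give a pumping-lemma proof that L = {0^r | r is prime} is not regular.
Assume L is regular with pumping length p. Idea: pumping by a suitable count produces a composite length.
Let q be a prime with q ≥ p and choose s = 0^q ∈ L. By the pumping lemma, s = xyz with |xy| ≤ p, |y| = k ≥ 1. Take i = q+1: |xy^(q+1)z| = q + q·k = q(1+k). Since q ≥ 2 and 1+k ≥ 2, q(1+k) is composite, so xy^(q+1)z ∉ L.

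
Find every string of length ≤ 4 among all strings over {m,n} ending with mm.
mm, mmm, nmm, mmmm, mnmm, nmmm, nnmm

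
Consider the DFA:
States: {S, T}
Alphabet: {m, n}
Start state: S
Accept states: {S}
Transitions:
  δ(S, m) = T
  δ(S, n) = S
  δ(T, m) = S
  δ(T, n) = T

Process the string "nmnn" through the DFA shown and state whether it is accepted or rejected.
Processing string "nmnn":
  S --n--> S
  S --m--> T
  T --n--> T
  T --n--> T
Final state: T
Accept states: {S}
No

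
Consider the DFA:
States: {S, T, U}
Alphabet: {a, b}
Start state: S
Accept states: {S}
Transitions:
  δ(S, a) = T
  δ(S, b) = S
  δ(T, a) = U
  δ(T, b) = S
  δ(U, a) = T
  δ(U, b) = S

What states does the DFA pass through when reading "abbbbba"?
read 'a': S → T
  read 'b': T → S
  read 'b': S → S
  read 'b': S → S
  read 'b': S → S
  read 'b': S → S
  read 'a': S → T
S -> T -> S -> S -> S -> S -> S -> T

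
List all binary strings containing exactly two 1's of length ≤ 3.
11, 011, 101, 110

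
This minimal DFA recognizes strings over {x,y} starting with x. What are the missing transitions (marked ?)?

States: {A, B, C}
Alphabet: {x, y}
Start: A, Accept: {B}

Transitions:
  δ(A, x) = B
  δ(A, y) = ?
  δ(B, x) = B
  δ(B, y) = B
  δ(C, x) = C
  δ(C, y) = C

From the language and accept set, identify what each state tracks — A: no input read; B: started with x; C: started with y (dead).
Each missing δ(q, a) is the state matching the new tracked value after reading a.
δ(A, y) = C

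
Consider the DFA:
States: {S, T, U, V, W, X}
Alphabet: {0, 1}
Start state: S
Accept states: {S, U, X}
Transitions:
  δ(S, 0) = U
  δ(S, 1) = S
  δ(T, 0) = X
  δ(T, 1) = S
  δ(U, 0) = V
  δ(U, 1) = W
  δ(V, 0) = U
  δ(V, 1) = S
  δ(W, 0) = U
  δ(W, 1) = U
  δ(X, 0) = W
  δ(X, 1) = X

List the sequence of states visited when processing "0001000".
read '0': S → U
  read '0': U → V
  read '0': V → U
  read '1': U → W
  read '0': W → U
  read '0': U → V
  read '0': V → U
S -> U -> V -> U -> W -> U -> V -> U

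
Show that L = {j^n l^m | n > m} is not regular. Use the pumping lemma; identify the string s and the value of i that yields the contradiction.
Assume L is regular with pumping length p. Idea: pumping down the j-block drops the j-count to at most the l-count.
Choose s = j^(p+1) l^p ∈ L (|s| = 2p+1 ≥ p). By the pumping lemma, s = xyz with |xy| ≤ p, |y| > 0, so y = j^k with k ≥ 1. Take i = 0: xz = j^(p+1−k) l^p. Since k ≥ 1, p+1−k ≤ p, so the number of j's is no longer strictly greater than the number of l's, hence xz ∉ L.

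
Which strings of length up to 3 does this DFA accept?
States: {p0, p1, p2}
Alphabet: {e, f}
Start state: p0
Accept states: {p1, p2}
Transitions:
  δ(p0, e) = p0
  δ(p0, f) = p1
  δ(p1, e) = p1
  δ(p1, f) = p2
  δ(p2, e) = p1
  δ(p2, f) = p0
f, ef, fe, ff, eef, efe, eff, fee, fef, ffe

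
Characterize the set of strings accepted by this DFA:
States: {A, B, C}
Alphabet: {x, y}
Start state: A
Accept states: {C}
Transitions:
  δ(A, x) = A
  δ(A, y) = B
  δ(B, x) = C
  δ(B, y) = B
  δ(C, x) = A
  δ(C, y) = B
Testing a few strings:
  'yxxy' → reject
  'xyx' → accept
  'xxyy' → reject
  'xyxy' → reject
State roles: A=no suffix match; B=one trailing y; C=suffix is yx
All strings over {x,y} ending with yx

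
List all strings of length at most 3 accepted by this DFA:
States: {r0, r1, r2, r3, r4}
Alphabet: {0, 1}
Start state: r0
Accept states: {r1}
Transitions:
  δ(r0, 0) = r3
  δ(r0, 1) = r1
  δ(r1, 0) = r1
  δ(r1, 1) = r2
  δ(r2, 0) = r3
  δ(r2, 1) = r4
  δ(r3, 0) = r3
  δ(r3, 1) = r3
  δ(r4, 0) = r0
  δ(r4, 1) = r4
1, 10, 100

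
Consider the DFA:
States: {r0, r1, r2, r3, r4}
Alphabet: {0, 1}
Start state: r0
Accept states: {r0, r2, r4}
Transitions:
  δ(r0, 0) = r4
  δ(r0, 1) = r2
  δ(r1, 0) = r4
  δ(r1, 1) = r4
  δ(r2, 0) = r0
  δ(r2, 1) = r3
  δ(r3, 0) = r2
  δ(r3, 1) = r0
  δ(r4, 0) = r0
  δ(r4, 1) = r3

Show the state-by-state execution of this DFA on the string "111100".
read '1': r0 → r2
  read '1': r2 → r3
  read '1': r3 → r0
  read '1': r0 → r2
  read '0': r2 → r0
  read '0': r0 → r4
r0 -> r2 -> r3 -> r0 -> r2 -> r0 -> r4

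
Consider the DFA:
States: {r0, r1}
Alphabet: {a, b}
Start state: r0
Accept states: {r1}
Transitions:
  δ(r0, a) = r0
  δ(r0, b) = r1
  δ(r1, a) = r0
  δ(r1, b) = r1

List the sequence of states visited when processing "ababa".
read 'a': r0 → r0
  read 'b': r0 → r1
  read 'a': r1 → r0
  read 'b': r0 → r1
  read 'a': r1 → r0
r0 -> r0 -> r1 -> r0 -> r1 -> r0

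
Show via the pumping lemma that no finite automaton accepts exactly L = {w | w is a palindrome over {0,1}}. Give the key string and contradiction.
Assume L is regular with pumping length p. Idea: pumping the leading 0-block breaks the symmetry.
Choose s = 0^p 1 0^p (a palindrome of length 2p+1 ≥ p). By the pumping lemma, s = xyz with |xy| ≤ p, |y| > 0, so y = 0^k with k > 0 (xy lies entirely in the first 0^p). Then xy²z = 0^(p+k) 1 0^p, which is not a palindrome since p+k ≠ p.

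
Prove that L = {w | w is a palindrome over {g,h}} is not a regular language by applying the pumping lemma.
Assume L is regular with pumping length p. Idea: pumping the leading g-block breaks the symmetry.
Choose s = g^p h g^p (a palindrome of length 2p+1 ≥ p). By the pumping lemma, s = xyz with |xy| ≤ p, |y| > 0, so y = g^k with k > 0 (xy lies entirely in the first g^p). Then xy²z = g^(p+k) h g^p, which is not a palindrome since p+k ≠ p.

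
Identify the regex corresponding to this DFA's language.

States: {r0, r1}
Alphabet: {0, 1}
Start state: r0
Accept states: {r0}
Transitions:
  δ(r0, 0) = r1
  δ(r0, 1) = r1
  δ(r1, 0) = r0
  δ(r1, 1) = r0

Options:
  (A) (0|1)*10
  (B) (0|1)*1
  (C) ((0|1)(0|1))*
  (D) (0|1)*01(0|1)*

Check each option against the DFA on short strings; one disagreement eliminates an option:
  (A) (0|1)*10: on ε the DFA stays in r0 and accepts (r0 ∈ Accept), but the regex does not match it → eliminate
  (B) (0|1)*1: on ε the DFA stays in r0 and accepts (r0 ∈ Accept), but the regex does not match it → eliminate
  (C) ((0|1)(0|1))*: agrees with the DFA on every string of length ≤ 6
  (D) (0|1)*01(0|1)*: on ε the DFA stays in r0 and accepts (r0 ∈ Accept), but the regex does not match it → eliminate
Only (C) is consistent with the DFA.
(C) ((0|1)(0|1))*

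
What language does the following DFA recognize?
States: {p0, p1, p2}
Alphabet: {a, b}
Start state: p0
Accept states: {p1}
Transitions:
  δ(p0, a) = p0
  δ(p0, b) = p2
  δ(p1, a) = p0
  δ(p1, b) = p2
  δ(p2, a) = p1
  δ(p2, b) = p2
Testing a few strings:
  'aaa' → reject
  'aab' → reject
  'b' → reject
  'a' → reject
State roles: p0=no suffix match; p1=suffix is ba; p2=one trailing b
All strings over {a,b} ending with ba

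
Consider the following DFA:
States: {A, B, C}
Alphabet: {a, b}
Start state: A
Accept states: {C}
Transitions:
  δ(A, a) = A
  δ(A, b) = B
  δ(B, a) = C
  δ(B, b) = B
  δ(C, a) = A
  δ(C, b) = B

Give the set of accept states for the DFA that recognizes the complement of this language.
Complement accept states = All states \ Original accept states
= {A, B, C} \ {C}
{A, B}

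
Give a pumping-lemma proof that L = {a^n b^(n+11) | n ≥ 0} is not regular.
Assume L is regular with pumping length p. Idea: pumping the a-block breaks the fixed offset of 11.
Choose s = a^p b^(p+11) ∈ L. By the pumping lemma, s = xyz with |xy| ≤ p, |y| > 0, so y = a^k with k ≥ 1. Then xy²z = a^(p+k) b^(p+11). For this to be in L we would need p+11 = (p+k)+11, i.e. k = 0, contradicting k ≥ 1. So xy²z ∉ L.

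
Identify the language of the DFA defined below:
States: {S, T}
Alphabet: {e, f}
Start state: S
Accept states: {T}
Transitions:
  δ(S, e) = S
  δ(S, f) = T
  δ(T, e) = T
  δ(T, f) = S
Testing a few strings:
  'f' → accept
  'efe' → accept
  'ee' → reject
  'fee' → accept
State roles: S=even number of f's so far; T=odd number of f's so far
All strings over {e,f} with an odd number of f's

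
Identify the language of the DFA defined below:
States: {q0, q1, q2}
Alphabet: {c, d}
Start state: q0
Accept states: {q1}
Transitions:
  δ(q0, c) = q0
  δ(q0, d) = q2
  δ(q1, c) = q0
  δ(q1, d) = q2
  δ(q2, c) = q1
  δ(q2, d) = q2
Testing a few strings:
  'ddc' → accept
  'cdc' → accept
  'c' → reject
  'dc' → accept
State roles: q0=no suffix match; q1=suffix is dc; q2=one trailing d
All strings over {c,d} ending with dc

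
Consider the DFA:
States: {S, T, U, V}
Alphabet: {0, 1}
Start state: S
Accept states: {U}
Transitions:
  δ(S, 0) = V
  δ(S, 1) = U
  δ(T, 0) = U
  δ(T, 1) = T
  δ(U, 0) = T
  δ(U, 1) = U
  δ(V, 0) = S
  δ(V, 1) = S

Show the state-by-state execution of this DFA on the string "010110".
read '0': S → V
  read '1': V → S
  read '0': S → V
  read '1': V → S
  read '1': S → U
  read '0': U → T
S -> V -> S -> V -> S -> U -> T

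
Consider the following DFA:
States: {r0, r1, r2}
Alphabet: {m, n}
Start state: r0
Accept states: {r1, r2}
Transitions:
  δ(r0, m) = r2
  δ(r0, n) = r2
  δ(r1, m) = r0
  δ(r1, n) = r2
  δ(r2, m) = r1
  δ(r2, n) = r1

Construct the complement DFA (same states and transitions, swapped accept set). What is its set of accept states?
Complement accept states = All states \ Original accept states
= {r0, r1, r2} \ {r1, r2}
{r0}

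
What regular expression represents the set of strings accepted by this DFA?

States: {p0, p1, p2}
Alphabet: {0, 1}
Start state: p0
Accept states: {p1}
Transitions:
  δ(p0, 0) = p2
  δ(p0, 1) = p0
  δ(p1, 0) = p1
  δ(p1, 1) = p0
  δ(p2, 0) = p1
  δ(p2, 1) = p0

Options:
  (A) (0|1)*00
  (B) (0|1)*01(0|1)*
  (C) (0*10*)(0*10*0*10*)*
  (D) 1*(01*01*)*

Check each option against the DFA on short strings; one disagreement eliminates an option:
  (A) (0|1)*00: agrees with the DFA on every string of length ≤ 6
  (B) (0|1)*01(0|1)*: on '00' the DFA goes p0 → p2 → p1 and accepts (p1 ∈ Accept), but the regex does not match it → eliminate
  (C) (0*10*)(0*10*0*10*)*: on '1' the DFA goes p0 → p0 and rejects (p0 ∉ Accept), but the regex matches it → eliminate
  (D) 1*(01*01*)*: on ε the DFA stays in p0 and rejects (p0 ∉ Accept), but the regex matches it → eliminate
Only (A) is consistent with the DFA.
(A) (0|1)*00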